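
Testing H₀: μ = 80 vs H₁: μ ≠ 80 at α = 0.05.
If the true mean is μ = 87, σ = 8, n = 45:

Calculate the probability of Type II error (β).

Answer: β ≈ 0.0000

Derivation:
SE = σ/√n = 8/√45 = 1.1926
Critical values: μ₀ ± z_0.025×SE = 80 ± 1.960×1.1926
Acceptance region: (77.6625, 82.3375)
Under H₁ (μ = 87): z_high = (82.3375 - 87)/1.1926 = -3.9095, z_low = (77.6625 - 87)/1.1926 = -7.8295
β = P(not reject | H₁) = Φ(-3.9095) - Φ(-7.8295) ≈ 0.0000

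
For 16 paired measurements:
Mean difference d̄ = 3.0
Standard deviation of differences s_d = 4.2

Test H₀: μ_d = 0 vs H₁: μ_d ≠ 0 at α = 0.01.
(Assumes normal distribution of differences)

df = n - 1 = 15
SE = s_d/√n = 4.2/√16 = 1.0500
t = d̄/SE = 3.0/1.0500 = 2.8571
Critical value: t_{0.005,15} = ±2.947
p-value ≈ 0.0120
Decision: fail to reject H₀

Answer: t = 2.8571, fail to reject H₀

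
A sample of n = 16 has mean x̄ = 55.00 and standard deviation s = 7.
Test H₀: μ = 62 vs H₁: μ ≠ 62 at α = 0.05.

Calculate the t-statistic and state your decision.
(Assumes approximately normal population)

Answer: t = -4.0000, reject H₀

Derivation:
df = n - 1 = 15
SE = s/√n = 7/√16 = 1.7500
t = (x̄ - μ₀)/SE = (55.00 - 62)/1.7500 = -4.0000
Critical value: t_{0.025,15} = ±2.131
p-value ≈ 0.0012
Decision: reject H₀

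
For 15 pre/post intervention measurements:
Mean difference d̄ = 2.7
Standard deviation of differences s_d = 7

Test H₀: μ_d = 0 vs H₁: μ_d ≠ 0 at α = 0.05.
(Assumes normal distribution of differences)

Answer: t = 1.4939, fail to reject H₀

Derivation:
df = n - 1 = 14
SE = s_d/√n = 7/√15 = 1.8074
t = d̄/SE = 2.7/1.8074 = 1.4939
Critical value: t_{0.025,14} = ±2.145
p-value ≈ 0.1574
Decision: fail to reject H₀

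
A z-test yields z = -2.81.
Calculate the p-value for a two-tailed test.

Answer: p-value ≈ 0.0050

Derivation:
For z = -2.81:
p = 2×P(Z > |-2.81|) = 2×(1 - Φ(2.81)) = 0.0050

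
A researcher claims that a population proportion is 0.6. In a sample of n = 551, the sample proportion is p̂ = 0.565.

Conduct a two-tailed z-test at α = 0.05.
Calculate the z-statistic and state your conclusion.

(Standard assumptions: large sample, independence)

Answer: z = -1.6770, fail to reject H₀

Derivation:
H₀: p = 0.6, H₁: p ≠ 0.6
Standard error: SE = √(p₀(1-p₀)/n) = √(0.6×0.4/551) = 0.020870
z-statistic: z = (p̂ - p₀)/SE = (0.565 - 0.6)/0.020870 = -1.6770
Critical value: z_0.025 = ±1.960
p-value = 0.0935
Decision: fail to reject H₀ at α = 0.05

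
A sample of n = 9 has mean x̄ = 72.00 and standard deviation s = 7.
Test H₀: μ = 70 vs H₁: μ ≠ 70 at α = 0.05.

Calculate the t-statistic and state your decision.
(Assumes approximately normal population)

Answer: t = 0.8572, fail to reject H₀

Derivation:
df = n - 1 = 8
SE = s/√n = 7/√9 = 2.3333
t = (x̄ - μ₀)/SE = (72.00 - 70)/2.3333 = 0.8572
Critical value: t_{0.025,8} = ±2.306
p-value ≈ 0.4163
Decision: fail to reject H₀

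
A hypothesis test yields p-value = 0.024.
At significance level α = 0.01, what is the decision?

Answer: fail to reject H₀

Derivation:
Compare p-value to α:
0.024 ≥ 0.01
Decision: fail to reject H₀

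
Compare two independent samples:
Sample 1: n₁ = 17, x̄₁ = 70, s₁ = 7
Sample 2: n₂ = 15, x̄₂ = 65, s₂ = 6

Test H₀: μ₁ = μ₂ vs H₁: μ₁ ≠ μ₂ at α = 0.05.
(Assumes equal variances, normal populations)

Pooled variance: s²_p = [16×7² + 14×6²]/(30) = 42.9333
s_p = 6.5524
SE = s_p×√(1/n₁ + 1/n₂) = 6.5524×√(1/17 + 1/15) = 2.3212
t = (x̄₁ - x̄₂)/SE = (70 - 65)/2.3212 = 2.1541
df = 30, t-critical = ±2.042
Decision: reject H₀

Answer: t = 2.1541, reject H₀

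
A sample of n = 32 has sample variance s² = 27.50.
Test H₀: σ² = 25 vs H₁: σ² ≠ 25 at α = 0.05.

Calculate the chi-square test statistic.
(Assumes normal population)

df = n - 1 = 31
χ² = (n-1)s²/σ₀² = 31×27.50/25 = 34.1000
Critical values: χ²_{0.975,31} = 17.539, χ²_{0.025,31} = 48.232
Rejection region: χ² < 17.539 or χ² > 48.232
Decision: fail to reject H₀

Answer: χ² = 34.1000, fail to reject H₀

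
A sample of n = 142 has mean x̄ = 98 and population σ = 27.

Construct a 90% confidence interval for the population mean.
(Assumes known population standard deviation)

Answer: (94.2728, 101.7272)

Derivation:
Confidence level: 90%, α = 0.1
z_0.05 = 1.645
SE = σ/√n = 27/√142 = 2.2658
Margin of error = 1.645 × 2.2658 = 3.7272
CI: x̄ ± margin = 98 ± 3.7272
CI: (94.2728, 101.7272)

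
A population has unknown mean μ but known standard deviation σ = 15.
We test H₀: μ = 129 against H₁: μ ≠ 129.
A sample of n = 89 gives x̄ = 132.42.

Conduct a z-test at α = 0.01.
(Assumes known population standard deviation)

Standard error: SE = σ/√n = 15/√89 = 1.5900
z-statistic: z = (x̄ - μ₀)/SE = (132.42 - 129)/1.5900 = 2.1509
Critical value: ±2.576
p-value = 0.0315
Decision: fail to reject H₀

Answer: z = 2.1509, fail to reject H₀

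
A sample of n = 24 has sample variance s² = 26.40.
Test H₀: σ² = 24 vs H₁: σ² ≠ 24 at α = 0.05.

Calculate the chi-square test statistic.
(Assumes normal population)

df = n - 1 = 23
χ² = (n-1)s²/σ₀² = 23×26.40/24 = 25.3000
Critical values: χ²_{0.975,23} = 11.689, χ²_{0.025,23} = 38.076
Rejection region: χ² < 11.689 or χ² > 38.076
Decision: fail to reject H₀

Answer: χ² = 25.3000, fail to reject H₀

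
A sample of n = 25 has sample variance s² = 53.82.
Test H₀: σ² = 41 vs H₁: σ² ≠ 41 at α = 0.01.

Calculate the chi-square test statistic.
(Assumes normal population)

df = n - 1 = 24
χ² = (n-1)s²/σ₀² = 24×53.82/41 = 31.5044
Critical values: χ²_{0.995,24} = 9.886, χ²_{0.005,24} = 45.559
Rejection region: χ² < 9.886 or χ² > 45.559
Decision: fail to reject H₀

Answer: χ² = 31.5044, fail to reject H₀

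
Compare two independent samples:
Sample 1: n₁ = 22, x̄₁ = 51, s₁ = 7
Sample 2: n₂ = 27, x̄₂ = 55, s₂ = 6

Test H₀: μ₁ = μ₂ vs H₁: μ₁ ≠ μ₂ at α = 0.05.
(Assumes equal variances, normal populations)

Answer: t = -2.1539, reject H₀

Derivation:
Pooled variance: s²_p = [21×7² + 26×6²]/(47) = 41.8085
s_p = 6.4659
SE = s_p×√(1/n₁ + 1/n₂) = 6.4659×√(1/22 + 1/27) = 1.8571
t = (x̄₁ - x̄₂)/SE = (51 - 55)/1.8571 = -2.1539
df = 47, t-critical = ±2.012
Decision: reject H₀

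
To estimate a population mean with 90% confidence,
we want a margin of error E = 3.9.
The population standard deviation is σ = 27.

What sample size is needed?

Answer: n = 130

Derivation:
z_0.05 = 1.645
n = (z×σ/E)² = (1.645×27/3.9)²
n = 129.6971
Round up: n = 130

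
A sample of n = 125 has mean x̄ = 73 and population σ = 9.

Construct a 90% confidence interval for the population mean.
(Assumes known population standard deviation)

Confidence level: 90%, α = 0.1
z_0.05 = 1.645
SE = σ/√n = 9/√125 = 0.8050
Margin of error = 1.645 × 0.8050 = 1.3242
CI: x̄ ± margin = 73 ± 1.3242
CI: (71.6758, 74.3242)

Answer: (71.6758, 74.3242)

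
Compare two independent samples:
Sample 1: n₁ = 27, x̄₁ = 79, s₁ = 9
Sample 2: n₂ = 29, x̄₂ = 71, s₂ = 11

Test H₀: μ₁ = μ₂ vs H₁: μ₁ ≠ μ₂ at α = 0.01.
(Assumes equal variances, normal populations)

Pooled variance: s²_p = [26×9² + 28×11²]/(54) = 101.7407
s_p = 10.0867
SE = s_p×√(1/n₁ + 1/n₂) = 10.0867×√(1/27 + 1/29) = 2.6975
t = (x̄₁ - x̄₂)/SE = (79 - 71)/2.6975 = 2.9657
df = 54, t-critical = ±2.670
Decision: reject H₀

Answer: t = 2.9657, reject H₀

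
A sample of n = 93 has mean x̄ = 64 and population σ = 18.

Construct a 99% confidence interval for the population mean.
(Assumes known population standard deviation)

Answer: (59.1919, 68.8081)

Derivation:
Confidence level: 99%, α = 0.01
z_0.005 = 2.576
SE = σ/√n = 18/√93 = 1.8665
Margin of error = 2.576 × 1.8665 = 4.8081
CI: x̄ ± margin = 64 ± 4.8081
CI: (59.1919, 68.8081)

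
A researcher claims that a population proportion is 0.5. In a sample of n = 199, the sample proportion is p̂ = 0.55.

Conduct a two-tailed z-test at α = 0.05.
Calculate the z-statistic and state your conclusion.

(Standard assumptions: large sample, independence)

H₀: p = 0.5, H₁: p ≠ 0.5
Standard error: SE = √(p₀(1-p₀)/n) = √(0.5×0.5/199) = 0.035444
z-statistic: z = (p̂ - p₀)/SE = (0.55 - 0.5)/0.035444 = 1.4107
Critical value: z_0.025 = ±1.960
p-value = 0.1583
Decision: fail to reject H₀ at α = 0.05

Answer: z = 1.4107, fail to reject H₀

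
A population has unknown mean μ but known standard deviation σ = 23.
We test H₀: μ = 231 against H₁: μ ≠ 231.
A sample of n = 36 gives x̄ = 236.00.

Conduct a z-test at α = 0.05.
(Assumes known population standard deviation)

Answer: z = 1.3044, fail to reject H₀

Derivation:
Standard error: SE = σ/√n = 23/√36 = 3.8333
z-statistic: z = (x̄ - μ₀)/SE = (236.00 - 231)/3.8333 = 1.3044
Critical value: ±1.960
p-value = 0.1921
Decision: fail to reject H₀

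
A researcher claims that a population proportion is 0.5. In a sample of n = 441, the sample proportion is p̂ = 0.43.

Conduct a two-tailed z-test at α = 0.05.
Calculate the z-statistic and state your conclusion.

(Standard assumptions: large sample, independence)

H₀: p = 0.5, H₁: p ≠ 0.5
Standard error: SE = √(p₀(1-p₀)/n) = √(0.5×0.5/441) = 0.023810
z-statistic: z = (p̂ - p₀)/SE = (0.43 - 0.5)/0.023810 = -2.9399
Critical value: z_0.025 = ±1.960
p-value = 0.0033
Decision: reject H₀ at α = 0.05

Answer: z = -2.9399, reject H₀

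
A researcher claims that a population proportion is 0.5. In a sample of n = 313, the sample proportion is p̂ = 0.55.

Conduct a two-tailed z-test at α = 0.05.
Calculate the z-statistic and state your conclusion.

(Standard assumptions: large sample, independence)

H₀: p = 0.5, H₁: p ≠ 0.5
Standard error: SE = √(p₀(1-p₀)/n) = √(0.5×0.5/313) = 0.028262
z-statistic: z = (p̂ - p₀)/SE = (0.55 - 0.5)/0.028262 = 1.7692
Critical value: z_0.025 = ±1.960
p-value = 0.0769
Decision: fail to reject H₀ at α = 0.05

Answer: z = 1.7692, fail to reject H₀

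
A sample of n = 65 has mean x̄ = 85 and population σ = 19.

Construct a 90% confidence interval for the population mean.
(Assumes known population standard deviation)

Confidence level: 90%, α = 0.1
z_0.05 = 1.645
SE = σ/√n = 19/√65 = 2.3567
Margin of error = 1.645 × 2.3567 = 3.8768
CI: x̄ ± margin = 85 ± 3.8768
CI: (81.1232, 88.8768)

Answer: (81.1232, 88.8768)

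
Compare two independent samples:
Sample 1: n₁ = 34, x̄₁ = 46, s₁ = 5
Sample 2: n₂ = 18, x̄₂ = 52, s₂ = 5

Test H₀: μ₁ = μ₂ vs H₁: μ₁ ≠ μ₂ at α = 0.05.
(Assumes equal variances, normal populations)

Answer: t = -4.1166, reject H₀

Derivation:
Pooled variance: s²_p = [33×5² + 17×5²]/(50) = 25.0000
s_p = 5.0000
SE = s_p×√(1/n₁ + 1/n₂) = 5.0000×√(1/34 + 1/18) = 1.4575
t = (x̄₁ - x̄₂)/SE = (46 - 52)/1.4575 = -4.1166
df = 50, t-critical = ±2.009
Decision: reject H₀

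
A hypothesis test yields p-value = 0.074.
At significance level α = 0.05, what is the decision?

Answer: fail to reject H₀

Derivation:
Compare p-value to α:
0.074 ≥ 0.05
Decision: fail to reject H₀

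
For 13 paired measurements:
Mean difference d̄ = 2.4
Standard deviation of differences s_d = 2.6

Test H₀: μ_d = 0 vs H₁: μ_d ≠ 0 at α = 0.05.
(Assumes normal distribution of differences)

Answer: t = 3.3282, reject H₀

Derivation:
df = n - 1 = 12
SE = s_d/√n = 2.6/√13 = 0.7211
t = d̄/SE = 2.4/0.7211 = 3.3282
Critical value: t_{0.025,12} = ±2.179
p-value ≈ 0.0060
Decision: reject H₀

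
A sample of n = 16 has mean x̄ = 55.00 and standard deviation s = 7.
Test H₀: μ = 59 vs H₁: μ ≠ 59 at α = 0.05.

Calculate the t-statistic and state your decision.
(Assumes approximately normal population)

Answer: t = -2.2857, reject H₀

Derivation:
df = n - 1 = 15
SE = s/√n = 7/√16 = 1.7500
t = (x̄ - μ₀)/SE = (55.00 - 59)/1.7500 = -2.2857
Critical value: t_{0.025,15} = ±2.131
p-value ≈ 0.0372
Decision: reject H₀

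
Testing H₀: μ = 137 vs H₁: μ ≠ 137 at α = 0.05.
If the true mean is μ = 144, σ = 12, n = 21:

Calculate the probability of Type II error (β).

SE = σ/√n = 12/√21 = 2.6186
Critical values: μ₀ ± z_0.025×SE = 137 ± 1.960×2.6186
Acceptance region: (131.8675, 142.1325)
Under H₁ (μ = 144): z_high = (142.1325 - 144)/2.6186 = -0.7132, z_low = (131.8675 - 144)/2.6186 = -4.6332
β = P(not reject | H₁) = Φ(-0.7132) - Φ(-4.6332) ≈ 0.2379

Answer: β ≈ 0.2379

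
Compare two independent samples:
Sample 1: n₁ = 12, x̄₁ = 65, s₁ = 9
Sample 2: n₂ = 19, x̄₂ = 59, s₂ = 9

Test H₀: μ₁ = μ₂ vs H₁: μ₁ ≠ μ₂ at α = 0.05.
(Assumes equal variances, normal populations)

Pooled variance: s²_p = [11×9² + 18×9²]/(29) = 81.0000
s_p = 9.0000
SE = s_p×√(1/n₁ + 1/n₂) = 9.0000×√(1/12 + 1/19) = 3.3186
t = (x̄₁ - x̄₂)/SE = (65 - 59)/3.3186 = 1.8080
df = 29, t-critical = ±2.045
Decision: fail to reject H₀

Answer: t = 1.8080, fail to reject H₀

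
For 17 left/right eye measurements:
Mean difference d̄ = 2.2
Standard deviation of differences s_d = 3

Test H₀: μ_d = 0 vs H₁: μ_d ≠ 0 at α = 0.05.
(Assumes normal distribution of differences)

Answer: t = 3.0236, reject H₀

Derivation:
df = n - 1 = 16
SE = s_d/√n = 3/√17 = 0.7276
t = d̄/SE = 2.2/0.7276 = 3.0236
Critical value: t_{0.025,16} = ±2.120
p-value ≈ 0.0081
Decision: reject H₀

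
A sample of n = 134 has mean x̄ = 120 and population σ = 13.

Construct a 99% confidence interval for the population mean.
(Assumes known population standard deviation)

Confidence level: 99%, α = 0.01
z_0.005 = 2.576
SE = σ/√n = 13/√134 = 1.1230
Margin of error = 2.576 × 1.1230 = 2.8928
CI: x̄ ± margin = 120 ± 2.8928
CI: (117.1072, 122.8928)

Answer: (117.1072, 122.8928)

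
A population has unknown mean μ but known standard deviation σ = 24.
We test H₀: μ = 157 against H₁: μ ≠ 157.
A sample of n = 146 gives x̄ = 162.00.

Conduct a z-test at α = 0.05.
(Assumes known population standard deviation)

Answer: z = 2.5172, reject H₀

Derivation:
Standard error: SE = σ/√n = 24/√146 = 1.9863
z-statistic: z = (x̄ - μ₀)/SE = (162.00 - 157)/1.9863 = 2.5172
Critical value: ±1.960
p-value = 0.0118
Decision: reject H₀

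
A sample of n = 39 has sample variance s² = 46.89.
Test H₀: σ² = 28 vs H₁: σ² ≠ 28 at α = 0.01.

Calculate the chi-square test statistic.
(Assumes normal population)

df = n - 1 = 38
χ² = (n-1)s²/σ₀² = 38×46.89/28 = 63.6364
Critical values: χ²_{0.995,38} = 19.289, χ²_{0.005,38} = 64.181
Rejection region: χ² < 19.289 or χ² > 64.181
Decision: fail to reject H₀

Answer: χ² = 63.6364, fail to reject H₀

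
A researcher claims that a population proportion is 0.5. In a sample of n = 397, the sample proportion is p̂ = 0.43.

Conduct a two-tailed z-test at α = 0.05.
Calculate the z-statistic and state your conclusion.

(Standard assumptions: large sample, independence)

H₀: p = 0.5, H₁: p ≠ 0.5
Standard error: SE = √(p₀(1-p₀)/n) = √(0.5×0.5/397) = 0.025094
z-statistic: z = (p̂ - p₀)/SE = (0.43 - 0.5)/0.025094 = -2.7895
Critical value: z_0.025 = ±1.960
p-value = 0.0053
Decision: reject H₀ at α = 0.05

Answer: z = -2.7895, reject H₀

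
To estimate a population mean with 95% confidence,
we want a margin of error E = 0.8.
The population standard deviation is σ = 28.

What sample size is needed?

Answer: n = 4706

Derivation:
z_0.025 = 1.960
n = (z×σ/E)² = (1.960×28/0.8)²
n = 4705.9600
Round up: n = 4706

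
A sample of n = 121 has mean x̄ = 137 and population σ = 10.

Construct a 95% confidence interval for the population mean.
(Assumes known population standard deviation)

Answer: (135.2182, 138.7818)

Derivation:
Confidence level: 95%, α = 0.05
z_0.025 = 1.960
SE = σ/√n = 10/√121 = 0.9091
Margin of error = 1.960 × 0.9091 = 1.7818
CI: x̄ ± margin = 137 ± 1.7818
CI: (135.2182, 138.7818)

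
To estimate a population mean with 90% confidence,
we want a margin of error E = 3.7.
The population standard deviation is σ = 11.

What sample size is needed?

Answer: n = 24

Derivation:
z_0.05 = 1.645
n = (z×σ/E)² = (1.645×11/3.7)²
n = 23.9174
Round up: n = 24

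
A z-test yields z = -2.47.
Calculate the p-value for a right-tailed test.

For z = -2.47:
p = P(Z > -2.47) = 1 - Φ(-2.47) = 0.9932

Answer: p-value ≈ 0.9932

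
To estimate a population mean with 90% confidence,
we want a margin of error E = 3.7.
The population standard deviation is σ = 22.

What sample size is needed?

Answer: n = 96

Derivation:
z_0.05 = 1.645
n = (z×σ/E)² = (1.645×22/3.7)²
n = 95.6695
Round up: n = 96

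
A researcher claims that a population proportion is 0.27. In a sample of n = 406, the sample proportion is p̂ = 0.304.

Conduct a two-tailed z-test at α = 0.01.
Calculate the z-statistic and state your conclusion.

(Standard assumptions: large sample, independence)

H₀: p = 0.27, H₁: p ≠ 0.27
Standard error: SE = √(p₀(1-p₀)/n) = √(0.27×0.73/406) = 0.022033
z-statistic: z = (p̂ - p₀)/SE = (0.304 - 0.27)/0.022033 = 1.5431
Critical value: z_0.005 = ±2.576
p-value = 0.1228
Decision: fail to reject H₀ at α = 0.01

Answer: z = 1.5431, fail to reject H₀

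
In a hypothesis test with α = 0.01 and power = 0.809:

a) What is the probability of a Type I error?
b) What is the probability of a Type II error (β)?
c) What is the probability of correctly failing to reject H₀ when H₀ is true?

a) Type I error probability = α = 0.01
b) Power = P(reject H₀ | H₁ true) = 1 - β = 0.809, so Type II error probability = β = 1 - Power = 0.191
c) P(fail to reject H₀ | H₀ true) = 1 - α = 0.99

Answer: a) 0.01, b) 0.191, c) 0.99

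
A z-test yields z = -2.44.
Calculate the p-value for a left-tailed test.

For z = -2.44:
p = P(Z < -2.44) = Φ(-2.44) = 0.0073

Answer: p-value ≈ 0.0073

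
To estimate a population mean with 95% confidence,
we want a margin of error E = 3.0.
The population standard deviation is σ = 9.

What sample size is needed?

z_0.025 = 1.960
n = (z×σ/E)² = (1.960×9/3.0)²
n = 34.5744
Round up: n = 35

Answer: n = 35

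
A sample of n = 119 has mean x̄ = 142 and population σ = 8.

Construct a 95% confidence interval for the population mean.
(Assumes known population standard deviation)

Answer: (140.5625, 143.4375)

Derivation:
Confidence level: 95%, α = 0.05
z_0.025 = 1.960
SE = σ/√n = 8/√119 = 0.7334
Margin of error = 1.960 × 0.7334 = 1.4375
CI: x̄ ± margin = 142 ± 1.4375
CI: (140.5625, 143.4375)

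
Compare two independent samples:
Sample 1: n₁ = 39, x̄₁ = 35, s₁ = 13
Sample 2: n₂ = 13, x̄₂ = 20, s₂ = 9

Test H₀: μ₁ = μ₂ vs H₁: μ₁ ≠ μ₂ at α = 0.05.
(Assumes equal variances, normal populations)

Pooled variance: s²_p = [38×13² + 12×9²]/(50) = 147.8800
s_p = 12.1606
SE = s_p×√(1/n₁ + 1/n₂) = 12.1606×√(1/39 + 1/13) = 3.8945
t = (x̄₁ - x̄₂)/SE = (35 - 20)/3.8945 = 3.8516
df = 50, t-critical = ±2.009
Decision: reject H₀

Answer: t = 3.8516, reject H₀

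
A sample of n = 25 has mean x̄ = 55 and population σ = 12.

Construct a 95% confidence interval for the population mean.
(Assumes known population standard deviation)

Confidence level: 95%, α = 0.05
z_0.025 = 1.960
SE = σ/√n = 12/√25 = 2.4000
Margin of error = 1.960 × 2.4000 = 4.7040
CI: x̄ ± margin = 55 ± 4.7040
CI: (50.2960, 59.7040)

Answer: (50.2960, 59.7040)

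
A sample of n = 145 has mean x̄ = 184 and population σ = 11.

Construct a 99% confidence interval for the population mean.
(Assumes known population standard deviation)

Answer: (181.6468, 186.3532)

Derivation:
Confidence level: 99%, α = 0.01
z_0.005 = 2.576
SE = σ/√n = 11/√145 = 0.9135
Margin of error = 2.576 × 0.9135 = 2.3532
CI: x̄ ± margin = 184 ± 2.3532
CI: (181.6468, 186.3532)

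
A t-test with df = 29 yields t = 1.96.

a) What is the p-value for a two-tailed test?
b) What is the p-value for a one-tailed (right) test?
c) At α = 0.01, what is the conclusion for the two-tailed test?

Answer: a) 0.0597, b) 0.0298, c) fail to reject H₀

Derivation:
Using t-distribution with df = 29:
a) Two-tailed: p = 2×P(T > 1.96) = 0.0597
b) One-tailed: p = P(T > 1.96) = 0.0298
c) 0.0597 ≥ 0.01, fail to reject H₀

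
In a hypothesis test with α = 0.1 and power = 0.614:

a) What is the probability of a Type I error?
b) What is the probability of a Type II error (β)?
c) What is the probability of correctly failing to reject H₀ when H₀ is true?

a) Type I error probability = α = 0.1
b) Power = P(reject H₀ | H₁ true) = 1 - β = 0.614, so Type II error probability = β = 1 - Power = 0.386
c) P(fail to reject H₀ | H₀ true) = 1 - α = 0.9

Answer: a) 0.1, b) 0.386, c) 0.9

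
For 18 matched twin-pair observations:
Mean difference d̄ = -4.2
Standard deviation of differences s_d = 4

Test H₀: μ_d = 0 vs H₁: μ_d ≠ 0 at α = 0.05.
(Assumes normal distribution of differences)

Answer: t = -4.4548, reject H₀

Derivation:
df = n - 1 = 17
SE = s_d/√n = 4/√18 = 0.9428
t = d̄/SE = -4.2/0.9428 = -4.4548
Critical value: t_{0.025,17} = ±2.110
p-value ≈ 0.0003
Decision: reject H₀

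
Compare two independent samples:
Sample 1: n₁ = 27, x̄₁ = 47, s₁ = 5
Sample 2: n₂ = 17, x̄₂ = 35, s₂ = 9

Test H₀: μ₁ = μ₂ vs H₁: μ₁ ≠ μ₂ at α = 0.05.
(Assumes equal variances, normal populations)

Pooled variance: s²_p = [26×5² + 16×9²]/(42) = 46.3333
s_p = 6.8069
SE = s_p×√(1/n₁ + 1/n₂) = 6.8069×√(1/27 + 1/17) = 2.1075
t = (x̄₁ - x̄₂)/SE = (47 - 35)/2.1075 = 5.6940
df = 42, t-critical = ±2.018
Decision: reject H₀

Answer: t = 5.6940, reject H₀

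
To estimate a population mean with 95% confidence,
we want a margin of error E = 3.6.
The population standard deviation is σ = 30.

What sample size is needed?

z_0.025 = 1.960
n = (z×σ/E)² = (1.960×30/3.6)²
n = 266.7778
Round up: n = 267

Answer: n = 267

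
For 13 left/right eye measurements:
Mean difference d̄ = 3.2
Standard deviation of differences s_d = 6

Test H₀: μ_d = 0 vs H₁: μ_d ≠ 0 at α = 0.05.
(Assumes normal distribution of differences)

df = n - 1 = 12
SE = s_d/√n = 6/√13 = 1.6641
t = d̄/SE = 3.2/1.6641 = 1.9230
Critical value: t_{0.025,12} = ±2.179
p-value ≈ 0.0785
Decision: fail to reject H₀

Answer: t = 1.9230, fail to reject H₀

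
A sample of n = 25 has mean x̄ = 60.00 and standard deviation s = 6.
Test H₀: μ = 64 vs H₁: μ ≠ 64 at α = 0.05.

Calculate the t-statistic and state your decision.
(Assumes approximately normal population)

df = n - 1 = 24
SE = s/√n = 6/√25 = 1.2000
t = (x̄ - μ₀)/SE = (60.00 - 64)/1.2000 = -3.3333
Critical value: t_{0.025,24} = ±2.064
p-value ≈ 0.0028
Decision: reject H₀

Answer: t = -3.3333, reject H₀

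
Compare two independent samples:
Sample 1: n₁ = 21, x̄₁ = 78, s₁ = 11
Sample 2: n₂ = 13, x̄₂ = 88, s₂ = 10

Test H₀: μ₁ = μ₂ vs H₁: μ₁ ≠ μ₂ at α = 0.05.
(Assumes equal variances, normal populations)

Answer: t = -2.6642, reject H₀

Derivation:
Pooled variance: s²_p = [20×11² + 12×10²]/(32) = 113.1250
s_p = 10.6360
SE = s_p×√(1/n₁ + 1/n₂) = 10.6360×√(1/21 + 1/13) = 3.7535
t = (x̄₁ - x̄₂)/SE = (78 - 88)/3.7535 = -2.6642
df = 32, t-critical = ±2.037
Decision: reject H₀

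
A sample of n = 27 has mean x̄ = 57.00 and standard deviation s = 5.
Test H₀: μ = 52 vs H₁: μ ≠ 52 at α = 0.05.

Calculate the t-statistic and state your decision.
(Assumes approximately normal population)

df = n - 1 = 26
SE = s/√n = 5/√27 = 0.9623
t = (x̄ - μ₀)/SE = (57.00 - 52)/0.9623 = 5.1959
Critical value: t_{0.025,26} = ±2.056
p-value < 0.0001
Decision: reject H₀

Answer: t = 5.1959, reject H₀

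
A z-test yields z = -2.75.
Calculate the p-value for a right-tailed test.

Answer: p-value ≈ 0.9970

Derivation:
For z = -2.75:
p = P(Z > -2.75) = 1 - Φ(-2.75) = 0.9970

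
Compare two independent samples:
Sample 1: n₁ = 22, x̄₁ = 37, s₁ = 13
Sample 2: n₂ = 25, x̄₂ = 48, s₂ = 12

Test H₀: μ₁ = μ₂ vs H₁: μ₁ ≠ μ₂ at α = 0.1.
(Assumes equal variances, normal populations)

Pooled variance: s²_p = [21×13² + 24×12²]/(45) = 155.6667
s_p = 12.4766
SE = s_p×√(1/n₁ + 1/n₂) = 12.4766×√(1/22 + 1/25) = 3.6472
t = (x̄₁ - x̄₂)/SE = (37 - 48)/3.6472 = -3.0160
df = 45, t-critical = ±1.679
Decision: reject H₀

Answer: t = -3.0160, reject H₀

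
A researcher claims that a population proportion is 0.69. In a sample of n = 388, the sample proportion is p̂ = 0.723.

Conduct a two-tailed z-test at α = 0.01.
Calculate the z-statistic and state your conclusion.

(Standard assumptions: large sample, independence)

H₀: p = 0.69, H₁: p ≠ 0.69
Standard error: SE = √(p₀(1-p₀)/n) = √(0.69×0.31/388) = 0.023480
z-statistic: z = (p̂ - p₀)/SE = (0.723 - 0.69)/0.023480 = 1.4055
Critical value: z_0.005 = ±2.576
p-value = 0.1599
Decision: fail to reject H₀ at α = 0.01

Answer: z = 1.4055, fail to reject H₀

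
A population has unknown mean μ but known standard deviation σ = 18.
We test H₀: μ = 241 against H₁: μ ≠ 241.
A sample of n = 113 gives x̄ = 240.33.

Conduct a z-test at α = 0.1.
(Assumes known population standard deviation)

Answer: z = -0.3957, fail to reject H₀

Derivation:
Standard error: SE = σ/√n = 18/√113 = 1.6933
z-statistic: z = (x̄ - μ₀)/SE = (240.33 - 241)/1.6933 = -0.3957
Critical value: ±1.645
p-value = 0.6923
Decision: fail to reject H₀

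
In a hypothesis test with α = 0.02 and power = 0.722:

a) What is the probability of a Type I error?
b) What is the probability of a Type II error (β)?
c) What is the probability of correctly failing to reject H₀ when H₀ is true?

a) Type I error probability = α = 0.02
b) Power = P(reject H₀ | H₁ true) = 1 - β = 0.722, so Type II error probability = β = 1 - Power = 0.278
c) P(fail to reject H₀ | H₀ true) = 1 - α = 0.98

Answer: a) 0.02, b) 0.278, c) 0.98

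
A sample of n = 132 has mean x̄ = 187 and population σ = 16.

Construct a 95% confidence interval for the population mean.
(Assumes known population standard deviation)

Confidence level: 95%, α = 0.05
z_0.025 = 1.960
SE = σ/√n = 16/√132 = 1.3926
Margin of error = 1.960 × 1.3926 = 2.7295
CI: x̄ ± margin = 187 ± 2.7295
CI: (184.2705, 189.7295)

Answer: (184.2705, 189.7295)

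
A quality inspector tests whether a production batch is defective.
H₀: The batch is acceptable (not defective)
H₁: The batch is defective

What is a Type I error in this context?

Answer: Rejecting an acceptable batch

Derivation:
Type I error: rejecting H₀ when it is actually true (false positive).
Type II error: failing to reject H₀ when H₁ is actually true (false negative).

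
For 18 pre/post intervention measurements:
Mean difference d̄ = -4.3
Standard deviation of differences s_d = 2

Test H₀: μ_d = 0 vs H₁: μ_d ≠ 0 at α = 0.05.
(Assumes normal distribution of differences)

Answer: t = -9.1218, reject H₀

Derivation:
df = n - 1 = 17
SE = s_d/√n = 2/√18 = 0.4714
t = d̄/SE = -4.3/0.4714 = -9.1218
Critical value: t_{0.025,17} = ±2.110
p-value < 0.0001
Decision: reject H₀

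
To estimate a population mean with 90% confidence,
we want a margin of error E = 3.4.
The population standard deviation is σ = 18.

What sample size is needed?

Answer: n = 76

Derivation:
z_0.05 = 1.645
n = (z×σ/E)² = (1.645×18/3.4)²
n = 75.8436
Round up: n = 76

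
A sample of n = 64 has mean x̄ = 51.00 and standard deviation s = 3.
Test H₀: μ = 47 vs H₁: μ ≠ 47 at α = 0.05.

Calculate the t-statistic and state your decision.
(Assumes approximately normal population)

df = n - 1 = 63
SE = s/√n = 3/√64 = 0.3750
t = (x̄ - μ₀)/SE = (51.00 - 47)/0.3750 = 10.6667
Critical value: t_{0.025,63} = ±1.998
p-value < 0.0001
Decision: reject H₀

Answer: t = 10.6667, reject H₀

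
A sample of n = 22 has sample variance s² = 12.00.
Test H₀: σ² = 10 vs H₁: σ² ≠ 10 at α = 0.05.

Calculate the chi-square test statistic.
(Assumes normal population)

Answer: χ² = 25.2000, fail to reject H₀

Derivation:
df = n - 1 = 21
χ² = (n-1)s²/σ₀² = 21×12.00/10 = 25.2000
Critical values: χ²_{0.975,21} = 10.283, χ²_{0.025,21} = 35.479
Rejection region: χ² < 10.283 or χ² > 35.479
Decision: fail to reject H₀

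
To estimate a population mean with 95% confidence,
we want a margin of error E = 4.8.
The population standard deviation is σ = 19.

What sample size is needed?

Answer: n = 61

Derivation:
z_0.025 = 1.960
n = (z×σ/E)² = (1.960×19/4.8)²
n = 60.1917
Round up: n = 61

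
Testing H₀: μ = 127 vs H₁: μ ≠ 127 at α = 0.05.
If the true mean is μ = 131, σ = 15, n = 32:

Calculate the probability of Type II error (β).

Answer: β ≈ 0.6739

Derivation:
SE = σ/√n = 15/√32 = 2.6517
Critical values: μ₀ ± z_0.025×SE = 127 ± 1.960×2.6517
Acceptance region: (121.8027, 132.1973)
Under H₁ (μ = 131): z_high = (132.1973 - 131)/2.6517 = 0.4515, z_low = (121.8027 - 131)/2.6517 = -3.4685
β = P(not reject | H₁) = Φ(0.4515) - Φ(-3.4685) ≈ 0.6739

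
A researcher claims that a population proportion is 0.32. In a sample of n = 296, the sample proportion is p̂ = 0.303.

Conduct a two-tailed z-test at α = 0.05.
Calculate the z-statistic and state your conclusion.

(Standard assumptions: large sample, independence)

H₀: p = 0.32, H₁: p ≠ 0.32
Standard error: SE = √(p₀(1-p₀)/n) = √(0.32×0.68/296) = 0.027113
z-statistic: z = (p̂ - p₀)/SE = (0.303 - 0.32)/0.027113 = -0.6270
Critical value: z_0.025 = ±1.960
p-value = 0.5307
Decision: fail to reject H₀ at α = 0.05

Answer: z = -0.6270, fail to reject H₀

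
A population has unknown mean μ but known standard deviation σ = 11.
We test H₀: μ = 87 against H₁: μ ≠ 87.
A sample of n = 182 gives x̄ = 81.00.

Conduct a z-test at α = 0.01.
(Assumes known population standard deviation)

Standard error: SE = σ/√n = 11/√182 = 0.8154
z-statistic: z = (x̄ - μ₀)/SE = (81.00 - 87)/0.8154 = -7.3584
Critical value: ±2.576
p-value < 0.0001
Decision: reject H₀

Answer: z = -7.3584, reject H₀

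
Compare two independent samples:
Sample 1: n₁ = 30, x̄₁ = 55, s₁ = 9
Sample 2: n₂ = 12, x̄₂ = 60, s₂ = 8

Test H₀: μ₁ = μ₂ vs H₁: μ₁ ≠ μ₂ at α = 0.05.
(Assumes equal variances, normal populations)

Answer: t = -1.6756, fail to reject H₀

Derivation:
Pooled variance: s²_p = [29×9² + 11×8²]/(40) = 76.3250
s_p = 8.7364
SE = s_p×√(1/n₁ + 1/n₂) = 8.7364×√(1/30 + 1/12) = 2.9840
t = (x̄₁ - x̄₂)/SE = (55 - 60)/2.9840 = -1.6756
df = 40, t-critical = ±2.021
Decision: fail to reject H₀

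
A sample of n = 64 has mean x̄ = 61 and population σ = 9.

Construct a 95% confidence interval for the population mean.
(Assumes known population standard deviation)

Answer: (58.7950, 63.2050)

Derivation:
Confidence level: 95%, α = 0.05
z_0.025 = 1.960
SE = σ/√n = 9/√64 = 1.1250
Margin of error = 1.960 × 1.1250 = 2.2050
CI: x̄ ± margin = 61 ± 2.2050
CI: (58.7950, 63.2050)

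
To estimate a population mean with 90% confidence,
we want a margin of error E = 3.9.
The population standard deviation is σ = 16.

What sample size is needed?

z_0.05 = 1.645
n = (z×σ/E)² = (1.645×16/3.9)²
n = 45.5452
Round up: n = 46

Answer: n = 46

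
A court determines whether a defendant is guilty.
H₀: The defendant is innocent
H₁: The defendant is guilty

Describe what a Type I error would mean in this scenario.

Answer: Convicting an innocent person

Derivation:
A Type I error (probability α) occurs when we reject a true H₀.
A Type II error (probability β) occurs when we fail to reject a false H₀.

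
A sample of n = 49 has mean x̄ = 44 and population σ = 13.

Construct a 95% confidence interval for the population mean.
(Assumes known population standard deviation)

Answer: (40.3601, 47.6399)

Derivation:
Confidence level: 95%, α = 0.05
z_0.025 = 1.960
SE = σ/√n = 13/√49 = 1.8571
Margin of error = 1.960 × 1.8571 = 3.6399
CI: x̄ ± margin = 44 ± 3.6399
CI: (40.3601, 47.6399)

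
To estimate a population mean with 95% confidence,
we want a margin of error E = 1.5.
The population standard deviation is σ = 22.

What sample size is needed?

z_0.025 = 1.960
n = (z×σ/E)² = (1.960×22/1.5)²
n = 826.3708
Round up: n = 827

Answer: n = 827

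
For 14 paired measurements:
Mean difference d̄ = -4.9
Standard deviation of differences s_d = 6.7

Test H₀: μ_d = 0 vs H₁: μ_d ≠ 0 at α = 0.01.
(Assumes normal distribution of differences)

Answer: t = -2.7364, fail to reject H₀

Derivation:
df = n - 1 = 13
SE = s_d/√n = 6.7/√14 = 1.7907
t = d̄/SE = -4.9/1.7907 = -2.7364
Critical value: t_{0.005,13} = ±3.012
p-value ≈ 0.0170
Decision: fail to reject H₀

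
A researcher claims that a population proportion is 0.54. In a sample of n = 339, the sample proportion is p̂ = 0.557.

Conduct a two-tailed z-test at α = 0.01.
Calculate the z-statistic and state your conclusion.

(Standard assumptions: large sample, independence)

Answer: z = 0.6280, fail to reject H₀

Derivation:
H₀: p = 0.54, H₁: p ≠ 0.54
Standard error: SE = √(p₀(1-p₀)/n) = √(0.54×0.46/339) = 0.027069
z-statistic: z = (p̂ - p₀)/SE = (0.557 - 0.54)/0.027069 = 0.6280
Critical value: z_0.005 = ±2.576
p-value = 0.5300
Decision: fail to reject H₀ at α = 0.01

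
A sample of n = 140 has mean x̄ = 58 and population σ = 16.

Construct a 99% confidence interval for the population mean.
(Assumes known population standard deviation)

Confidence level: 99%, α = 0.01
z_0.005 = 2.576
SE = σ/√n = 16/√140 = 1.3522
Margin of error = 2.576 × 1.3522 = 3.4833
CI: x̄ ± margin = 58 ± 3.4833
CI: (54.5167, 61.4833)

Answer: (54.5167, 61.4833)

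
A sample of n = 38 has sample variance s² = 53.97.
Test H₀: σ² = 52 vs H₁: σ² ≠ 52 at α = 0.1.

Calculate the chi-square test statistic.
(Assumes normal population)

Answer: χ² = 38.4017, fail to reject H₀

Derivation:
df = n - 1 = 37
χ² = (n-1)s²/σ₀² = 37×53.97/52 = 38.4017
Critical values: χ²_{0.95,37} = 24.075, χ²_{0.05,37} = 52.192
Rejection region: χ² < 24.075 or χ² > 52.192
Decision: fail to reject H₀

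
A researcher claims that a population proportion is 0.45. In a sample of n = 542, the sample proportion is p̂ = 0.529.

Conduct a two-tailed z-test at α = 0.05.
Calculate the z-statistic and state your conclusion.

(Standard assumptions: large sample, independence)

Answer: z = 3.6969, reject H₀

Derivation:
H₀: p = 0.45, H₁: p ≠ 0.45
Standard error: SE = √(p₀(1-p₀)/n) = √(0.45×0.55/542) = 0.021369
z-statistic: z = (p̂ - p₀)/SE = (0.529 - 0.45)/0.021369 = 3.6969
Critical value: z_0.025 = ±1.960
p-value = 0.0002
Decision: reject H₀ at α = 0.05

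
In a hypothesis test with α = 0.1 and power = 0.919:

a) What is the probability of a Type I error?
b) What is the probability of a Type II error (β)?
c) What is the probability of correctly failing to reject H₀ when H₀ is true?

Answer: a) 0.1, b) 0.081, c) 0.9

Derivation:
a) Type I error probability = α = 0.1
b) Power = P(reject H₀ | H₁ true) = 1 - β = 0.919, so Type II error probability = β = 1 - Power = 0.081
c) P(fail to reject H₀ | H₀ true) = 1 - α = 0.9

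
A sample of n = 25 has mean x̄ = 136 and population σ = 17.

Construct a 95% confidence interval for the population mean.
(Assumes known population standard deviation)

Confidence level: 95%, α = 0.05
z_0.025 = 1.960
SE = σ/√n = 17/√25 = 3.4000
Margin of error = 1.960 × 3.4000 = 6.6640
CI: x̄ ± margin = 136 ± 6.6640
CI: (129.3360, 142.6640)

Answer: (129.3360, 142.6640)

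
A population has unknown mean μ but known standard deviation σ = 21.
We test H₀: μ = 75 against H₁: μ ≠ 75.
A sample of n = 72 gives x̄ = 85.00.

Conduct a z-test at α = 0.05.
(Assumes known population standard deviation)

Standard error: SE = σ/√n = 21/√72 = 2.4749
z-statistic: z = (x̄ - μ₀)/SE = (85.00 - 75)/2.4749 = 4.0406
Critical value: ±1.960
p-value = 0.0001
Decision: reject H₀

Answer: z = 4.0406, reject H₀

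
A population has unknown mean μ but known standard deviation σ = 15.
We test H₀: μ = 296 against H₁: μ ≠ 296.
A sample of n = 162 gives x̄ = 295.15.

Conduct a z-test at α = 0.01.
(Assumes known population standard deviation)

Standard error: SE = σ/√n = 15/√162 = 1.1785
z-statistic: z = (x̄ - μ₀)/SE = (295.15 - 296)/1.1785 = -0.7213
Critical value: ±2.576
p-value = 0.4707
Decision: fail to reject H₀

Answer: z = -0.7213, fail to reject H₀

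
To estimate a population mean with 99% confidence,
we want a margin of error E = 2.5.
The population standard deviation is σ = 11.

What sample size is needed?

Answer: n = 129

Derivation:
z_0.005 = 2.576
n = (z×σ/E)² = (2.576×11/2.5)²
n = 128.4686
Round up: n = 129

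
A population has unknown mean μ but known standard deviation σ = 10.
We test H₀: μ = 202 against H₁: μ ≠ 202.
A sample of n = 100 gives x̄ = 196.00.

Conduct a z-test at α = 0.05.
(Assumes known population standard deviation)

Answer: z = -6.0000, reject H₀

Derivation:
Standard error: SE = σ/√n = 10/√100 = 1.0000
z-statistic: z = (x̄ - μ₀)/SE = (196.00 - 202)/1.0000 = -6.0000
Critical value: ±1.960
p-value < 0.0001
Decision: reject H₀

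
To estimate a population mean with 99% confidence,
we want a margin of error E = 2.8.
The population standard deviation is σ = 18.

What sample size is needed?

z_0.005 = 2.576
n = (z×σ/E)² = (2.576×18/2.8)²
n = 274.2336
Round up: n = 275

Answer: n = 275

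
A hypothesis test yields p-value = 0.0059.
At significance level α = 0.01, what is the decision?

Compare p-value to α:
0.0059 < 0.01
Decision: reject H₀

Answer: reject H₀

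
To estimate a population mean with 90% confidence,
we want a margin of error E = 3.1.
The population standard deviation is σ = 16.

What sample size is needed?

z_0.05 = 1.645
n = (z×σ/E)² = (1.645×16/3.1)²
n = 72.0856
Round up: n = 73

Answer: n = 73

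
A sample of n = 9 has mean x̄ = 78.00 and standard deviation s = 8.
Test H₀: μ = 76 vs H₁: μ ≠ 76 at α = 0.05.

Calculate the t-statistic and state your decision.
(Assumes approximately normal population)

Answer: t = 0.7500, fail to reject H₀

Derivation:
df = n - 1 = 8
SE = s/√n = 8/√9 = 2.6667
t = (x̄ - μ₀)/SE = (78.00 - 76)/2.6667 = 0.7500
Critical value: t_{0.025,8} = ±2.306
p-value ≈ 0.4747
Decision: fail to reject H₀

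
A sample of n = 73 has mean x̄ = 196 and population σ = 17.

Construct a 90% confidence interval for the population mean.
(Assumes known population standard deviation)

Answer: (192.7269, 199.2731)

Derivation:
Confidence level: 90%, α = 0.1
z_0.05 = 1.645
SE = σ/√n = 17/√73 = 1.9897
Margin of error = 1.645 × 1.9897 = 3.2731
CI: x̄ ± margin = 196 ± 3.2731
CI: (192.7269, 199.2731)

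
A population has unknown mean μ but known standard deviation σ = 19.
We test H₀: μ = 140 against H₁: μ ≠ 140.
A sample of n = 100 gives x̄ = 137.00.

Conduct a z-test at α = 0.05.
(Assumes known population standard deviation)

Answer: z = -1.5789, fail to reject H₀

Derivation:
Standard error: SE = σ/√n = 19/√100 = 1.9000
z-statistic: z = (x̄ - μ₀)/SE = (137.00 - 140)/1.9000 = -1.5789
Critical value: ±1.960
p-value = 0.1144
Decision: fail to reject H₀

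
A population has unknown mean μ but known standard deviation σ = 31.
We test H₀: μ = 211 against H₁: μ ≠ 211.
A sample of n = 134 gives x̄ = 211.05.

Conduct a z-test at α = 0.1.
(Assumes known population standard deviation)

Standard error: SE = σ/√n = 31/√134 = 2.6780
z-statistic: z = (x̄ - μ₀)/SE = (211.05 - 211)/2.6780 = 0.0187
Critical value: ±1.645
p-value = 0.9851
Decision: fail to reject H₀

Answer: z = 0.0187, fail to reject H₀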